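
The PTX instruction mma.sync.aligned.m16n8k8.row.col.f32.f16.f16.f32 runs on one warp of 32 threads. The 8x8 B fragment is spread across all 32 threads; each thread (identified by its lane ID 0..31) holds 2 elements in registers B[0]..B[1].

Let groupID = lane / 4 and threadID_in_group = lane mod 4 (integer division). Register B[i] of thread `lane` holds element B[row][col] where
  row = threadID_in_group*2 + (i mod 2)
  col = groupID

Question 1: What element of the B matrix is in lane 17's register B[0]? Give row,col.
lane 17: gid=4 (17/4), tid=1 (17%4)
i=0: r=1*2+0=2, c=gid=4

2,4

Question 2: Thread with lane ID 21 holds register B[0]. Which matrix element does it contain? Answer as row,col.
2,5

lane 21->21/4=5, 21 mod 4=1
i=0  r:2·1+0->2  c:5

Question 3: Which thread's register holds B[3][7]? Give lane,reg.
29,1

c: 7->gid=7  r: 3->tid=1,i&1=1
L=7*4+1=29  i=1=1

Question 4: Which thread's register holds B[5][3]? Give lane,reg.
c=3→G=3  r=5→T=2,p=1
L=3*4+2=14  i=1=1

14,1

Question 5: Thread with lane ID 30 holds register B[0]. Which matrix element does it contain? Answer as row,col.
30: grp=7,tig=2
[0] (2*2+0,7) = (4,7)

4,7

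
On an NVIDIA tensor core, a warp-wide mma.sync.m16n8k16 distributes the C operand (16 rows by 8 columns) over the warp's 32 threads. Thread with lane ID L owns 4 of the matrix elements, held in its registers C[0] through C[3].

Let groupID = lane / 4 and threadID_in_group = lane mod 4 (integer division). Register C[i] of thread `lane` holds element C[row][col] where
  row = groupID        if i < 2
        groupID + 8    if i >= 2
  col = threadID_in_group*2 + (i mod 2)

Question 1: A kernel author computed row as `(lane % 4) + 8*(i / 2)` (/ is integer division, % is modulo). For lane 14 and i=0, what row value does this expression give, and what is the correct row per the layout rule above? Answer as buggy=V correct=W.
buggy=2 correct=3

`(lane % 4) + 8*(i / 2)`[14,0]⇒2
lane 14: gr=3 (14/4), th=2 (14%4)
i=0: r=3+0=3, c=2*2+0=4
row: 2 vs 3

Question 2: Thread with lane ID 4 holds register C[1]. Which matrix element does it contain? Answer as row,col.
lane 4: gr=1 (4/4), th=0 (4%4)
i=1: r=1+0=1, c=0*2+1=1

1,1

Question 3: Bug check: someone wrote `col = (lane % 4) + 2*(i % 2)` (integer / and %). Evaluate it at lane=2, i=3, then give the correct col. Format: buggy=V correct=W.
buggy=4 correct=5

`(lane % 4) + 2*(i % 2)`[2,3]=>4
lane 2: grp=0 (2/4), tig=2 (2%4)
i=3: r=0+8=8, c=2*2+1=5
col: 4 vs 5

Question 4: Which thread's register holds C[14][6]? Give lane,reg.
r=14⇒gr=6,Rb=1  c=6⇒th=3,odd=0
L=6*4+3=27  i=1*2+0=2

27,2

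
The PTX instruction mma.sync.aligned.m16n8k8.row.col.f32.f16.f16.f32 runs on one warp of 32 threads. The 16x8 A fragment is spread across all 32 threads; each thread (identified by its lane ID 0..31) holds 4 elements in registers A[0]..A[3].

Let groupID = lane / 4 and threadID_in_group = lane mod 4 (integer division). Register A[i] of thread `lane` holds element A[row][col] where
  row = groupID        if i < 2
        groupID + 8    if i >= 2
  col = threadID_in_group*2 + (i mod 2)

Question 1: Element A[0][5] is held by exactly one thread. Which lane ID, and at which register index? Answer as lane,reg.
2,1

r: 0->gid=0,r8=0  c: 5->tid=2,i&1=1
L=0*4+2=2  i=0*2+1=1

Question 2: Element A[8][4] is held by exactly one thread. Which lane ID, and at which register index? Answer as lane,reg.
r: 8->gid=0,r8=1  c: 4->tid=2,i&1=0
L=0*4+2=2  i=1*2+0=2

2,2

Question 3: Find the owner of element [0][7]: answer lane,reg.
r: 0->gid=0,r8=0  c: 7->tid=3,i&1=1
L=0*4+3=3  i=0*2+1=1

3,1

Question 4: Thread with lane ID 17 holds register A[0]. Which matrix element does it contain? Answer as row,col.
4,2

lane 17: g=4 (17/4), t=1 (17%4)
i=0: r=4+0=4, c=1*2+0=2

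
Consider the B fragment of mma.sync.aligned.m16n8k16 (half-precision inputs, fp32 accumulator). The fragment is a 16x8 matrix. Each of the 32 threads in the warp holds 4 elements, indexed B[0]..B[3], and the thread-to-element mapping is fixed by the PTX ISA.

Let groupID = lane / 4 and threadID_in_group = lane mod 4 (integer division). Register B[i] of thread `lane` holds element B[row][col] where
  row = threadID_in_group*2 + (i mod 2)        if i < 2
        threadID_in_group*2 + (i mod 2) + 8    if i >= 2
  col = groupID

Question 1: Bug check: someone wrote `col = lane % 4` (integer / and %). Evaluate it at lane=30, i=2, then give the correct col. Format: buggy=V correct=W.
`lane % 4`[30,2]->2
30: g=7,t=2
[2] (2*2+0+8,7) = (12,7)
col: 2 vs 7

buggy=2 correct=7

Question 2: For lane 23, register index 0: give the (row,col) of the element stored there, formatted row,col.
6,5

lane 23->23/4=5, 23 mod 4=3
i=0  r:2·3+0+0->6  c:5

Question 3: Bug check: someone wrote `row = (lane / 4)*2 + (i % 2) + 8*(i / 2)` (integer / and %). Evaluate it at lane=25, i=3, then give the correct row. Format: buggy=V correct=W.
`(lane / 4)*2 + (i % 2) + 8*(i / 2)`[25,3]->21
25: gid=6,tid=1
[3] (1*2+1+8,6) = (11,6)
row: 21 vs 11

buggy=21 correct=11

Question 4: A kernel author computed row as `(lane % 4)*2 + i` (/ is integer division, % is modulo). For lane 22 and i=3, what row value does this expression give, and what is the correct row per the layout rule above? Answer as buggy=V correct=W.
buggy=7 correct=13

`(lane % 4)*2 + i`[22,3]->7
lane 22->22/4=5, 22 mod 4=2
i=3  r:2·2+1+8->13  c:5
row: 7 vs 13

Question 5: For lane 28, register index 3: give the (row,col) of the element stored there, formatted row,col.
28: grp=7,tig=0
[3] (0*2+1+8,7) = (9,7)

9,7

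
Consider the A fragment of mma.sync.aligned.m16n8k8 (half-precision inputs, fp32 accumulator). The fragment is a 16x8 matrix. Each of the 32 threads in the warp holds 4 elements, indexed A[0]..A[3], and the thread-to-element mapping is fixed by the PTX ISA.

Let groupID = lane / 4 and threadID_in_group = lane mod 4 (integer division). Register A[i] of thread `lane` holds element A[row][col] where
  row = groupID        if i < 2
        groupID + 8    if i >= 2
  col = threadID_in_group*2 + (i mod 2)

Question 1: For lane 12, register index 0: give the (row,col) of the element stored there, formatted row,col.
L=12→G=12>>2=3, T=12&3=0
[0]→row 3+0=3  col 0·2+0=0

3,0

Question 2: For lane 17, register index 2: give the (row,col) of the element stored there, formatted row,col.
12,2

lane 17→17/4=4, 17 mod 4=1
i=2  r:4+8→12  c:2·1+0→2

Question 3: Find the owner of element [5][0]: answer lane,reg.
20,0

r=5⇒gr=5,Rb=0  c=0⇒th=0,odd=0
L=5*4+0=20  i=0*2+0=0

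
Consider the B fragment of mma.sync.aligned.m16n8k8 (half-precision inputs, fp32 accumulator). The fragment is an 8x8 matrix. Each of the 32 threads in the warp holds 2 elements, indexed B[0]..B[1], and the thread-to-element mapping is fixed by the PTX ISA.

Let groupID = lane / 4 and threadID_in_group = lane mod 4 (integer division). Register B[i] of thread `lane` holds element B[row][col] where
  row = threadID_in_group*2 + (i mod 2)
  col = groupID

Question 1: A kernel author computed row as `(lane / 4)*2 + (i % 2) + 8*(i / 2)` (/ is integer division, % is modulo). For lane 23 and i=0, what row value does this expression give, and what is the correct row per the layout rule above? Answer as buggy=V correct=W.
buggy=10 correct=6

`(lane / 4)*2 + (i % 2) + 8*(i / 2)`[23,0]->10
lane 23->23/4=5, 23 mod 4=3
i=0  r:2·3+0->6  c:5
row: 10 vs 6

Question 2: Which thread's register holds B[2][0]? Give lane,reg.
1,0

c:0=>grp=0  r:2=>tig=1,lo=0
L=0*4+1=1  i=0=0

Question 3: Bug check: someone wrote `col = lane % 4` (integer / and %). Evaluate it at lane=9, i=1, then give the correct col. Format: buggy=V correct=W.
buggy=1 correct=2

`lane % 4`[9,1]=>1
9: grp=2,tig=1
[1] (1*2+1,2) = (3,2)
col: 1 vs 2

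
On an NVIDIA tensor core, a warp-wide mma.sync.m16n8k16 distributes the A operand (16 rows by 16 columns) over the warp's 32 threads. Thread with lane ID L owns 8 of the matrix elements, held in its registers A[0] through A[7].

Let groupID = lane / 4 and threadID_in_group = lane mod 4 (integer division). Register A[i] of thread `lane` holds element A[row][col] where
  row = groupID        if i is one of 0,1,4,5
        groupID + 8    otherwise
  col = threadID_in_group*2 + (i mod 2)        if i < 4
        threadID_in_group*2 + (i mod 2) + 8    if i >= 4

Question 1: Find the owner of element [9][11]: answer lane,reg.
5,7

r: 9->gid=1,r8=1  c: 11->c8=1,tid=1,i&1=1
L=1*4+1=5  i=1*4+1*2+1=7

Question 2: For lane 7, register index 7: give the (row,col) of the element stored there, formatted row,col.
9,15

lane 7=>7/4=1, 7 mod 4=3
i=7  r:1+8=>9  c:2·3+1+8=>15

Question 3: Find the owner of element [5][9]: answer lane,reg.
r=5→G=5,rhi=0  c=9→chi=1,T=0,p=1
L=5*4+0=20  i=1*4+0*2+1=5

20,5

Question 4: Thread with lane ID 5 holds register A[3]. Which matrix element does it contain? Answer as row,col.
9,3

5: grp=1,tig=1
[3] (1+8,1*2+1+0) = (9,3)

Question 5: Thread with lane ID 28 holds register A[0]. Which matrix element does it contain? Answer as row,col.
28: g=7,t=0
[0] (7+0,0*2+0+0) = (7,0)

7,0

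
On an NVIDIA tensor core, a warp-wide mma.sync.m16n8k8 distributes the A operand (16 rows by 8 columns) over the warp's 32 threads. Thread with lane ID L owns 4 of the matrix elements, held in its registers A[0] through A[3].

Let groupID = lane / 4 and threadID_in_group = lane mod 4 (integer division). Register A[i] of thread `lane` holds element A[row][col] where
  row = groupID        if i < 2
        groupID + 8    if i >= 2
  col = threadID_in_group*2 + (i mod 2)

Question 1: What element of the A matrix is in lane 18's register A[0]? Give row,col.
L=18->g=18>>2=4, t=18&3=2
[0]->row 4+0=4  col 2·2+0=4

4,4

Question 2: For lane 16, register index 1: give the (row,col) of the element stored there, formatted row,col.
4,1

L=16⇒gr=16>>2=4, th=16&3=0
[1]⇒row 4+0=4  col 0·2+1=1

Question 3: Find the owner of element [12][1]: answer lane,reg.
16,3

r: 12->gid=4,r8=1  c: 1->tid=0,i&1=1
L=4*4+0=16  i=1*2+1=3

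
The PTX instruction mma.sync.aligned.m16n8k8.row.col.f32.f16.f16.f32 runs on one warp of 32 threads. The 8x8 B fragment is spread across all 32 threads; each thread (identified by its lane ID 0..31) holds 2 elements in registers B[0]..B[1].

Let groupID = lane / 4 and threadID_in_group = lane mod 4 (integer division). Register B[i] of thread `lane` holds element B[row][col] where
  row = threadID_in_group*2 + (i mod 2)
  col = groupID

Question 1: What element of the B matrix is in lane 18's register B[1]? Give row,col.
18: grp=4,tig=2
[1] (2*2+1,4) = (5,4)

5,4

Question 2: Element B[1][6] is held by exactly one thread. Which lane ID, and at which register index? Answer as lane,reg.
24,1

c=6⇒gr=6  r=1⇒th=0,odd=1
L=6*4+0=24  i=1=1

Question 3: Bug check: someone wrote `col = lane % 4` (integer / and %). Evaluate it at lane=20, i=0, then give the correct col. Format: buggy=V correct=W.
buggy=0 correct=5

`lane % 4`[20,0]→0
lane 20: G=5 (20/4), T=0 (20%4)
i=0: r=0*2+0=0, c=G=5
col: 0 vs 5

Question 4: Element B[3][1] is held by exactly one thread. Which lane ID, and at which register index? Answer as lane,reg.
c=1->g=1  r=3->t=1,b0=1
L=1*4+1=5  i=1=1

5,1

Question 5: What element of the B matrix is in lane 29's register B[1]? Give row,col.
3,7

lane 29: gr=7 (29/4), th=1 (29%4)
i=1: r=1*2+1=3, c=gr=7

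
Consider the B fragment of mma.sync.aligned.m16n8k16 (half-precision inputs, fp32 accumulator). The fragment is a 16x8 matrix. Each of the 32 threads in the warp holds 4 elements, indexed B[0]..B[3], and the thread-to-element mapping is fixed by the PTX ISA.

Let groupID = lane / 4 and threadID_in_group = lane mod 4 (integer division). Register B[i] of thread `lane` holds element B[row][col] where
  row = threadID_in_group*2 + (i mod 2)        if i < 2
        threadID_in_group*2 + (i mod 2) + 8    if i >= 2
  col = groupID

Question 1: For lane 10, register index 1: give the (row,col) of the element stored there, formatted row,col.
5,2

lane 10: gid=2 (10/4), tid=2 (10%4)
i=1: r=2*2+1+0=5, c=gid=2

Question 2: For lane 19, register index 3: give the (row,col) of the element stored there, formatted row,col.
lane 19: G=4 (19/4), T=3 (19%4)
i=3: r=3*2+1+8=15, c=G=4

15,4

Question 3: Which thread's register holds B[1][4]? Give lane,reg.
16,1

c=4⇒gr=4  r=1⇒Rb=0,th=0,odd=1
L=4*4+0=16  i=0*2+1=1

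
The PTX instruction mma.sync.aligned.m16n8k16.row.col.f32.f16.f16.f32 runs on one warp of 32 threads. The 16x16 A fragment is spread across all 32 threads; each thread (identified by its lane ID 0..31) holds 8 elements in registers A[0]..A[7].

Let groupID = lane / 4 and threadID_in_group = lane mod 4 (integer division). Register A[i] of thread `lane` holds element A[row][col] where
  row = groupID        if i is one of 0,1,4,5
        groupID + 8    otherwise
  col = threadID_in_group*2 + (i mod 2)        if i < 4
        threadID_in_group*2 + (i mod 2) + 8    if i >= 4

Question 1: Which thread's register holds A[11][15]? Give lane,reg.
r=11→G=3,rhi=1  c=15→chi=1,T=3,p=1
L=3*4+3=15  i=1*4+1*2+1=7

15,7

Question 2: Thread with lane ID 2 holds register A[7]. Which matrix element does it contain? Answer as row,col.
lane 2: gr=0 (2/4), th=2 (2%4)
i=7: r=0+8=8, c=2*2+1+8=13

8,13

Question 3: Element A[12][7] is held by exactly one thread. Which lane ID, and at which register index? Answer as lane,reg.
r=12→G=4,rhi=1  c=7→chi=0,T=3,p=1
L=4*4+3=19  i=0*4+1*2+1=3

19,3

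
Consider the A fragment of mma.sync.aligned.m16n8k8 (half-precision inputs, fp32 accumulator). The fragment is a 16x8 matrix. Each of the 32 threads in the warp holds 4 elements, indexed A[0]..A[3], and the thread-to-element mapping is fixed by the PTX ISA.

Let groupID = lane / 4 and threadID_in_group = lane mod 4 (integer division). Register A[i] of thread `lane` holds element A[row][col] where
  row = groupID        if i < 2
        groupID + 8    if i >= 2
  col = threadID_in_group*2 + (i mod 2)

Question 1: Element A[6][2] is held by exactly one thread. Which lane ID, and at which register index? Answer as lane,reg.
25,0

r:6=>grp=6,rB=0  c:2=>tig=1,lo=0
L=6*4+1=25  i=0*2+0=0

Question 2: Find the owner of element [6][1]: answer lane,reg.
r=6⇒gr=6,Rb=0  c=1⇒th=0,odd=1
L=6*4+0=24  i=0*2+1=1

24,1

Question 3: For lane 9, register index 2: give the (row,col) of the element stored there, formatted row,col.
9: gr=2,th=1
[2] (2+8,1*2+0) = (10,2)

10,2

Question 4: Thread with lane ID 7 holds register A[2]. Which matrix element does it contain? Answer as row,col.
L=7->g=7>>2=1, t=7&3=3
[2]->row 1+8=9  col 3·2+0=6

9,6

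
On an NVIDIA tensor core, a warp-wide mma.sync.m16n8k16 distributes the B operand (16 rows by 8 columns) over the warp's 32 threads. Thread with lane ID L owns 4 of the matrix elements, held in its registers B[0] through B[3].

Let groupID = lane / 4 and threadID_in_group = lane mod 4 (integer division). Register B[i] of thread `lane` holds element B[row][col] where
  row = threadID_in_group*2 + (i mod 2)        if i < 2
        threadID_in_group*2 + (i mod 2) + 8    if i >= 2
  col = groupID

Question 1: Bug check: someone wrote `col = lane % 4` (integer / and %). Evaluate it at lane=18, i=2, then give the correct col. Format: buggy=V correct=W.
buggy=2 correct=4

`lane % 4`[18,2]->2
lane 18: g=4 (18/4), t=2 (18%4)
i=2: r=2*2+0+8=12, c=g=4
col: 2 vs 4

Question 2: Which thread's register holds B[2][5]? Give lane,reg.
c=5⇒gr=5  r=2⇒Rb=0,th=1,odd=0
L=5*4+1=21  i=0*2+0=0

21,0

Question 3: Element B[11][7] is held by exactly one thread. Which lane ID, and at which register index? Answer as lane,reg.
c=7->g=7  r=11->rb=1,t=1,b0=1
L=7*4+1=29  i=1*2+1=3

29,3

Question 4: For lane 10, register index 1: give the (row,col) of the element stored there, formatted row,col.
5,2

lane 10: gr=2 (10/4), th=2 (10%4)
i=1: r=2*2+1+0=5, c=gr=2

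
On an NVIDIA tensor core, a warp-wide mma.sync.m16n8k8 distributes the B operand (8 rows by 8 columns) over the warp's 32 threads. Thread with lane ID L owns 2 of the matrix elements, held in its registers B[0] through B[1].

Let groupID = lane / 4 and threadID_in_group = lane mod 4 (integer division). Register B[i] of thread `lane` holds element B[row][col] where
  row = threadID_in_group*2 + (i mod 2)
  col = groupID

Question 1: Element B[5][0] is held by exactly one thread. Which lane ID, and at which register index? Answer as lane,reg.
2,1

c=0->g=0  r=5->t=2,b0=1
L=0*4+2=2  i=1=1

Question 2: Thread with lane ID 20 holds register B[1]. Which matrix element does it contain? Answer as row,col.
lane 20: gid=5 (20/4), tid=0 (20%4)
i=1: r=0*2+1=1, c=gid=5

1,5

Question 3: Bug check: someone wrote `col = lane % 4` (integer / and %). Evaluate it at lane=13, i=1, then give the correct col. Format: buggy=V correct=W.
`lane % 4`[13,1]→1
13: G=3,T=1
[1] (1*2+1,3) = (3,3)
col: 1 vs 3

buggy=1 correct=3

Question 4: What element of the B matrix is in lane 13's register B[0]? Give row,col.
2,3

13: G=3,T=1
[0] (1*2+0,3) = (2,3)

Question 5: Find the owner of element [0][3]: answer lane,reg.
12,0

c=3→G=3  r=0→T=0,p=0
L=3*4+0=12  i=0=0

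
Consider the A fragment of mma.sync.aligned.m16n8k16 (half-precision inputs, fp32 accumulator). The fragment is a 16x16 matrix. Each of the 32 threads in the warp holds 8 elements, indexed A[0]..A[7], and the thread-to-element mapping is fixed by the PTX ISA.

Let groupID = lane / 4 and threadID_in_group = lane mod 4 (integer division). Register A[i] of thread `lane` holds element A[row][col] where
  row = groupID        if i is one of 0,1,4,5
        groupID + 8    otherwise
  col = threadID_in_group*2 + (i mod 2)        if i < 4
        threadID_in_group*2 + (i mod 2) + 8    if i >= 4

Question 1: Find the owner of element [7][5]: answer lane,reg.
30,1

r: 7->gid=7,r8=0  c: 5->c8=0,tid=2,i&1=1
L=7*4+2=30  i=0*4+0*2+1=1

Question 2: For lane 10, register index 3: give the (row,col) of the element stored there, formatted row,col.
lane 10: gr=2 (10/4), th=2 (10%4)
i=3: r=2+8=10, c=2*2+1+0=5

10,5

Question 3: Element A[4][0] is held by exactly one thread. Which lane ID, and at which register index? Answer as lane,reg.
16,0

r: 4->gid=4,r8=0  c: 0->c8=0,tid=0,i&1=0
L=4*4+0=16  i=0*4+0*2+0=0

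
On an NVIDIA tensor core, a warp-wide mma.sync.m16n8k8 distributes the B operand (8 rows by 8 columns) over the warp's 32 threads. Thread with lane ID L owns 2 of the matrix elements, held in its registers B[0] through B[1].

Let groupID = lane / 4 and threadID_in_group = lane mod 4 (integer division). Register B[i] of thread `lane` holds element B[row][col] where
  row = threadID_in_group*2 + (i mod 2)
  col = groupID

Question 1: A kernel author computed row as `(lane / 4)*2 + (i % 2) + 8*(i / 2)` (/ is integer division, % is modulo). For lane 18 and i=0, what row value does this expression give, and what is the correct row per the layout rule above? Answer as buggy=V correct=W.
`(lane / 4)*2 + (i % 2) + 8*(i / 2)`[18,0]→8
lane 18→18/4=4, 18 mod 4=2
i=0  r:2·2+0→4  c:4
row: 8 vs 4

buggy=8 correct=4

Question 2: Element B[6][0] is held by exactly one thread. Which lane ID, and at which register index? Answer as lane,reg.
c=0->g=0  r=6->t=3,b0=0
L=0*4+3=3  i=0=0

3,0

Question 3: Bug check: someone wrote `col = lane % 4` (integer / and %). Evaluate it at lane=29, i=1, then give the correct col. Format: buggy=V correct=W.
`lane % 4`[29,1]→1
29: G=7,T=1
[1] (1*2+1,7) = (3,7)
col: 1 vs 7

buggy=1 correct=7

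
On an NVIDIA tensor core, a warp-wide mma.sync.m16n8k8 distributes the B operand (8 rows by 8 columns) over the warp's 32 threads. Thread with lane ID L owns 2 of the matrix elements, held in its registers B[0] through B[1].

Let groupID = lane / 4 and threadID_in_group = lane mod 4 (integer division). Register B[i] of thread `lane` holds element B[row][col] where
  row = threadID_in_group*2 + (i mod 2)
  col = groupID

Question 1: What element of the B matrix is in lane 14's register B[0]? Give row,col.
4,3

lane 14→14/4=3, 14 mod 4=2
i=0  r:2·2+0→4  c:3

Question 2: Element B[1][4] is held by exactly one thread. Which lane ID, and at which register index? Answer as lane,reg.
c:4=>grp=4  r:1=>tig=0,lo=1
L=4*4+0=16  i=1=1

16,1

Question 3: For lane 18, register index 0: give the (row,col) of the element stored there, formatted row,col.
4,4

18: G=4,T=2
[0] (2*2+0,4) = (4,4)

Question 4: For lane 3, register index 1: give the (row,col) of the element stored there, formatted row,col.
L=3->gid=3>>2=0, tid=3&3=3
[1]->row 3·2+1=7  col gid=0

7,0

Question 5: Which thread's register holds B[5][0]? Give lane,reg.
c=0⇒gr=0  r=5⇒th=2,odd=1
L=0*4+2=2  i=1=1

2,1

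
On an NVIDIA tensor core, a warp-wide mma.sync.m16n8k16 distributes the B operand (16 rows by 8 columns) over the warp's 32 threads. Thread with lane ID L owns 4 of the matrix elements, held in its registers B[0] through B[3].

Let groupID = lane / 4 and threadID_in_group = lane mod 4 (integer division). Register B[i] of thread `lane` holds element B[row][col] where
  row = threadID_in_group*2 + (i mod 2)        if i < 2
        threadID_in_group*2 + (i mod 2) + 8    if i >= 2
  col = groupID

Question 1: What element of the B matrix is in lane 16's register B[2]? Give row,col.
lane 16→16/4=4, 16 mod 4=0
i=2  r:2·0+0+8→8  c:4

8,4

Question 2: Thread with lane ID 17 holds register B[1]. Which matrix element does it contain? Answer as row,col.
lane 17: grp=4 (17/4), tig=1 (17%4)
i=1: r=1*2+1+0=3, c=grp=4

3,4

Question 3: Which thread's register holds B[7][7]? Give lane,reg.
31,1

c=7→G=7  r=7→rhi=0,T=3,p=1
L=7*4+3=31  i=0*2+1=1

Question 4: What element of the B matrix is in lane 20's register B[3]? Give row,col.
9,5

L=20→G=20>>2=5, T=20&3=0
[3]→row 0·2+1+8=9  col G=5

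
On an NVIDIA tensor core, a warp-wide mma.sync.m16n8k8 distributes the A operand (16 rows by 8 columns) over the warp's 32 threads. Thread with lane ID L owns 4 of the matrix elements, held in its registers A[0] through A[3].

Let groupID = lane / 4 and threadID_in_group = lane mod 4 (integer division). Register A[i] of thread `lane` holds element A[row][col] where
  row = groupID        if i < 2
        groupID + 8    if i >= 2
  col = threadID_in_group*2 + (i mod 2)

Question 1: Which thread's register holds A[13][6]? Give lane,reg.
23,2

r: 13->gid=5,r8=1  c: 6->tid=3,i&1=0
L=5*4+3=23  i=1*2+0=2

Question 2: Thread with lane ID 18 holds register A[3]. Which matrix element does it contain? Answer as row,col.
12,5

lane 18: G=4 (18/4), T=2 (18%4)
i=3: r=4+8=12, c=2*2+1=5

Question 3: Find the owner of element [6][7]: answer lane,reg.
r=6→G=6,rhi=0  c=7→T=3,p=1
L=6*4+3=27  i=0*2+1=1

27,1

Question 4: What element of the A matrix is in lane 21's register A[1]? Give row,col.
5,3

lane 21=>21/4=5, 21 mod 4=1
i=1  r:5+0=>5  c:2·1+1=>3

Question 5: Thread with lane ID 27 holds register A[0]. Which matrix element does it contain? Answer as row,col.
L=27→G=27>>2=6, T=27&3=3
[0]→row 6+0=6  col 3·2+0=6

6,6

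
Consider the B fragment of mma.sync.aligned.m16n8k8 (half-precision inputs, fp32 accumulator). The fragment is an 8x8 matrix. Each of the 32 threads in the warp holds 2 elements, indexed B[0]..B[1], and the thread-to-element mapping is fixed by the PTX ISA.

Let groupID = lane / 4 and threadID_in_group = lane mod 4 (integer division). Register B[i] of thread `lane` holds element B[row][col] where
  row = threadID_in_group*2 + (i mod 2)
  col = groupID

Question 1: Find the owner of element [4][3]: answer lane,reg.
c=3→G=3  r=4→T=2,p=0
L=3*4+2=14  i=0=0

14,0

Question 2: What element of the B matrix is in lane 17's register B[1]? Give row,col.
3,4

lane 17->17/4=4, 17 mod 4=1
i=1  r:2·1+1->3  c:4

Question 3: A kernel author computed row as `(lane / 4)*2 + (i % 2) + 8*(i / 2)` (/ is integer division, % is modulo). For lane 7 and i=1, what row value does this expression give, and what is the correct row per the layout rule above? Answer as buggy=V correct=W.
buggy=3 correct=7

`(lane / 4)*2 + (i % 2) + 8*(i / 2)`[7,1]->3
lane 7: g=1 (7/4), t=3 (7%4)
i=1: r=3*2+1=7, c=g=1
row: 3 vs 7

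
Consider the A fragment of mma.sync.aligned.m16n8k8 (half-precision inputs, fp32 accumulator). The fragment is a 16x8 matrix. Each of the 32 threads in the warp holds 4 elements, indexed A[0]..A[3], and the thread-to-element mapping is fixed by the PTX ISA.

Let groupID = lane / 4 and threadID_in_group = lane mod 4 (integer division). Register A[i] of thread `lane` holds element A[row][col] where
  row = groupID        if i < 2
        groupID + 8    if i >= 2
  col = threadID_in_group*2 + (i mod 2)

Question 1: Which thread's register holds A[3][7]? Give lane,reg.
15,1

r:3=>grp=3,rB=0  c:7=>tig=3,lo=1
L=3*4+3=15  i=0*2+1=1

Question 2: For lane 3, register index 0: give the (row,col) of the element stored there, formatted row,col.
0,6

lane 3->3/4=0, 3 mod 4=3
i=0  r:0+0->0  c:2·3+0->6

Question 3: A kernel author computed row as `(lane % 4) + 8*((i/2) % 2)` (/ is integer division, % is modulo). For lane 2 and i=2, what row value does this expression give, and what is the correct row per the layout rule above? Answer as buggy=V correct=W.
buggy=10 correct=8

`(lane % 4) + 8*((i/2) % 2)`[2,2]->10
lane 2: gid=0 (2/4), tid=2 (2%4)
i=2: r=0+8=8, c=2*2+0=4
row: 10 vs 8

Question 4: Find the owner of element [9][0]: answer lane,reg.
4,2

r=9→G=1,rhi=1  c=0→T=0,p=0
L=1*4+0=4  i=1*2+0=2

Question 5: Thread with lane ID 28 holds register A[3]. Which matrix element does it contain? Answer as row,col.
28: G=7,T=0
[3] (7+8,0*2+1) = (15,1)

15,1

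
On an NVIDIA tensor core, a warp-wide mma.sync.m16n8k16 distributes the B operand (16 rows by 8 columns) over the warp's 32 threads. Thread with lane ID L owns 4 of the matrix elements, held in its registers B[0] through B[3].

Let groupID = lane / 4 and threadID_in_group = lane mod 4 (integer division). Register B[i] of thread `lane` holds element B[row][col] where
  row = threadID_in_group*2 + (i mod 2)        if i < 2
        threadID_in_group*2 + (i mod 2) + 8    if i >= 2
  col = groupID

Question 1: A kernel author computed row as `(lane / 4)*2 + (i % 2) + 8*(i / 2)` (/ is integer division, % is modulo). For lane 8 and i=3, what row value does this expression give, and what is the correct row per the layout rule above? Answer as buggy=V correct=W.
buggy=13 correct=9

`(lane / 4)*2 + (i % 2) + 8*(i / 2)`[8,3]⇒13
8: gr=2,th=0
[3] (0*2+1+8,2) = (9,2)
row: 13 vs 9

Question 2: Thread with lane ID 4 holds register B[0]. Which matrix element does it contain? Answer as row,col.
lane 4: G=1 (4/4), T=0 (4%4)
i=0: r=0*2+0+0=0, c=G=1

0,1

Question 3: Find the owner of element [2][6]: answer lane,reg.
c=6⇒gr=6  r=2⇒Rb=0,th=1,odd=0
L=6*4+1=25  i=0*2+0=0

25,0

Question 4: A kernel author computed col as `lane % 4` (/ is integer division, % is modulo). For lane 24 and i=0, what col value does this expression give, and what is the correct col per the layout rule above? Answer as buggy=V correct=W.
`lane % 4`[24,0]=>0
24: grp=6,tig=0
[0] (0*2+0+0,6) = (0,6)
col: 0 vs 6

buggy=0 correct=6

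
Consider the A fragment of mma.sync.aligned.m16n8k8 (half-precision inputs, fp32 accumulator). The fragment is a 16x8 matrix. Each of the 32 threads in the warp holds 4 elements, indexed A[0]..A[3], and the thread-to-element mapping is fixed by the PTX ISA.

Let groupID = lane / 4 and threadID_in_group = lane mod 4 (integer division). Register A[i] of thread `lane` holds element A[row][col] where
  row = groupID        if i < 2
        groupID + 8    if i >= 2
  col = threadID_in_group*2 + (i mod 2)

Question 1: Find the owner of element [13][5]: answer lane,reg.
22,3

r=13→G=5,rhi=1  c=5→T=2,p=1
L=5*4+2=22  i=1*2+1=3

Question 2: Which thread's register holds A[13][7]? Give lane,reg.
23,3

r:13=>grp=5,rB=1  c:7=>tig=3,lo=1
L=5*4+3=23  i=1*2+1=3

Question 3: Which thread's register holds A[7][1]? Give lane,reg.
28,1

r=7⇒gr=7,Rb=0  c=1⇒th=0,odd=1
L=7*4+0=28  i=0*2+1=1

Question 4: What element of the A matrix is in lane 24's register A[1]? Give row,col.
6,1

L=24⇒gr=24>>2=6, th=24&3=0
[1]⇒row 6+0=6  col 0·2+1=1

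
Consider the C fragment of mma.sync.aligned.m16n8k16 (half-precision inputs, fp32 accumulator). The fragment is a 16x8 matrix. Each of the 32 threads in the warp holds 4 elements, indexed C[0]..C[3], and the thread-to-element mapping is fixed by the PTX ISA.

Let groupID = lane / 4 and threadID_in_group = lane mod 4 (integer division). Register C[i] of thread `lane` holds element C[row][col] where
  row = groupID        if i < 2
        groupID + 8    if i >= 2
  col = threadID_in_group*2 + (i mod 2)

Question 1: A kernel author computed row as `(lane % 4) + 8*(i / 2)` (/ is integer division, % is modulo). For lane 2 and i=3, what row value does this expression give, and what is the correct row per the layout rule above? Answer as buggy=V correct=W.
buggy=10 correct=8

`(lane % 4) + 8*(i / 2)`[2,3]⇒10
lane 2⇒2/4=0, 2 mod 4=2
i=3  r:0+8⇒8  c:2·2+1⇒5
row: 10 vs 8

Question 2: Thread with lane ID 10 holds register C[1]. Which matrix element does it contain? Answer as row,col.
2,5

L=10→G=10>>2=2, T=10&3=2
[1]→row 2+0=2  col 2·2+1=5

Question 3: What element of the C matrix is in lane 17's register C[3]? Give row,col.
17: gid=4,tid=1
[3] (4+8,1*2+1) = (12,3)

12,3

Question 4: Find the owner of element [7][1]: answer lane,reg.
28,1

r=7→G=7,rhi=0  c=1→T=0,p=1
L=7*4+0=28  i=0*2+1=1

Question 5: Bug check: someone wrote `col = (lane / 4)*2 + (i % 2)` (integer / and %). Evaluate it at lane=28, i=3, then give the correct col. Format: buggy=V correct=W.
buggy=15 correct=1

`(lane / 4)*2 + (i % 2)`[28,3]→15
lane 28→28/4=7, 28 mod 4=0
i=3  r:7+8→15  c:2·0+1→1
col: 15 vs 1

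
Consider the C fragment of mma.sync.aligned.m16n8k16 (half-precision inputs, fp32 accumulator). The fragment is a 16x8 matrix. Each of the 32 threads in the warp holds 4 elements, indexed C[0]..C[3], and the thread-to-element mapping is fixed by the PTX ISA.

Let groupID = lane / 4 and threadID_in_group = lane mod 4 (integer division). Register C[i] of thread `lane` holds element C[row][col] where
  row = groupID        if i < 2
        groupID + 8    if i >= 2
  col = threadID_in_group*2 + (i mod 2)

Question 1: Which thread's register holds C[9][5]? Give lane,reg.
r=9->g=1,rb=1  c=5->t=2,b0=1
L=1*4+2=6  i=1*2+1=3

6,3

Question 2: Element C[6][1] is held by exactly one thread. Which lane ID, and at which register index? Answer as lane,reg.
r=6⇒gr=6,Rb=0  c=1⇒th=0,odd=1
L=6*4+0=24  i=0*2+1=1

24,1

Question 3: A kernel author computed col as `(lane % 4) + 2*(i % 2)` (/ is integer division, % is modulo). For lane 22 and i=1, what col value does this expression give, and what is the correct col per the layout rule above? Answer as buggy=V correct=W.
buggy=4 correct=5

`(lane % 4) + 2*(i % 2)`[22,1]=>4
lane 22: grp=5 (22/4), tig=2 (22%4)
i=1: r=5+0=5, c=2*2+1=5
col: 4 vs 5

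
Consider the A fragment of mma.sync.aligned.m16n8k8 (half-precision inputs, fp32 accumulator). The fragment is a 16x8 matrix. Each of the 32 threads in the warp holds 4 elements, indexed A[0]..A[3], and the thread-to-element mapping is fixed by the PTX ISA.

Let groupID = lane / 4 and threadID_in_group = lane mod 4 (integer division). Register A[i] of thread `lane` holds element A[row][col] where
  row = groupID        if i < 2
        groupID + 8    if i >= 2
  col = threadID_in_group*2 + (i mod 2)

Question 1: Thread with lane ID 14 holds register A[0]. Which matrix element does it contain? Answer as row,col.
3,4

14: g=3,t=2
[0] (3+0,2*2+0) = (3,4)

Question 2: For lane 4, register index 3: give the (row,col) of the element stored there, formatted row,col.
lane 4=>4/4=1, 4 mod 4=0
i=3  r:1+8=>9  c:2·0+1=>1

9,1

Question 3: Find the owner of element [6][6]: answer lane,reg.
r=6→G=6,rhi=0  c=6→T=3,p=0
L=6*4+3=27  i=0*2+0=0

27,0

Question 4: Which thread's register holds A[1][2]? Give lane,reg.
5,0

r=1⇒gr=1,Rb=0  c=2⇒th=1,odd=0
L=1*4+1=5  i=0*2+0=0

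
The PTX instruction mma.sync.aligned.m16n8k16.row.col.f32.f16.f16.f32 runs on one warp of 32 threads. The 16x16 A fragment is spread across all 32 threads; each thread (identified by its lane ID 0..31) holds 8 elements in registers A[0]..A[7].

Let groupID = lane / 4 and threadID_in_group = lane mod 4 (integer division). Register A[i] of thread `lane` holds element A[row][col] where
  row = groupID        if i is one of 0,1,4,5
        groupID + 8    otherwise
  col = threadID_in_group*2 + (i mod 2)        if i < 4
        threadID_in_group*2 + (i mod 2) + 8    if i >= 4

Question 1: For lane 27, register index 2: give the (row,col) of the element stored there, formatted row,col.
14,6

lane 27: gr=6 (27/4), th=3 (27%4)
i=2: r=6+8=14, c=3*2+0+0=6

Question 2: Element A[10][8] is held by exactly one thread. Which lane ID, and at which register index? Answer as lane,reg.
r=10⇒gr=2,Rb=1  c=8⇒Cb=1,th=0,odd=0
L=2*4+0=8  i=1*4+1*2+0=6

8,6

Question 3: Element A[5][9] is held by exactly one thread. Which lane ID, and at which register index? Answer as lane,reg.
r:5=>grp=5,rB=0  c:9=>cB=1,tig=0,lo=1
L=5*4+0=20  i=1*4+0*2+1=5

20,5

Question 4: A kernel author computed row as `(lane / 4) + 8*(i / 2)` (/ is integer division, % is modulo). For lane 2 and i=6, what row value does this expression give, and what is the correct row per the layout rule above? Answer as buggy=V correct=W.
buggy=24 correct=8

`(lane / 4) + 8*(i / 2)`[2,6]->24
2: gid=0,tid=2
[6] (0+8,2*2+0+8) = (8,12)
row: 24 vs 8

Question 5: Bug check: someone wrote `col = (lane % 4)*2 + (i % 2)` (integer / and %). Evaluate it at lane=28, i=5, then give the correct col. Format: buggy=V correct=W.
buggy=1 correct=9

`(lane % 4)*2 + (i % 2)`[28,5]→1
lane 28→28/4=7, 28 mod 4=0
i=5  r:7+0→7  c:2·0+1+8→9
col: 1 vs 9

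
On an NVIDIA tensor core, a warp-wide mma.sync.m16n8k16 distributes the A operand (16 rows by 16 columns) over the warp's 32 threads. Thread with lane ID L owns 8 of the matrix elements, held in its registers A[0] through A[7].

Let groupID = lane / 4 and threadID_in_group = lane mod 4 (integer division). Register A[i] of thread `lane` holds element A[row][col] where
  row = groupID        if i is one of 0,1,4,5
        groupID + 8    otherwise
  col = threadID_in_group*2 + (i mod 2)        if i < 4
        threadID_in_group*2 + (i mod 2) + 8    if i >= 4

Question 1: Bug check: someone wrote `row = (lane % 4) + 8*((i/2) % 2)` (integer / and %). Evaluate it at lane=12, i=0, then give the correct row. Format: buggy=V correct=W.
buggy=0 correct=3

`(lane % 4) + 8*((i/2) % 2)`[12,0]->0
lane 12: g=3 (12/4), t=0 (12%4)
i=0: r=3+0=3, c=0*2+0+0=0
row: 0 vs 3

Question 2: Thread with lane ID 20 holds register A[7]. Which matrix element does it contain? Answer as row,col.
lane 20: gid=5 (20/4), tid=0 (20%4)
i=7: r=5+8=13, c=0*2+1+8=9

13,9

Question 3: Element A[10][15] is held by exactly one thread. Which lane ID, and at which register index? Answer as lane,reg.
11,7

r:10=>grp=2,rB=1  c:15=>cB=1,tig=3,lo=1
L=2*4+3=11  i=1*4+1*2+1=7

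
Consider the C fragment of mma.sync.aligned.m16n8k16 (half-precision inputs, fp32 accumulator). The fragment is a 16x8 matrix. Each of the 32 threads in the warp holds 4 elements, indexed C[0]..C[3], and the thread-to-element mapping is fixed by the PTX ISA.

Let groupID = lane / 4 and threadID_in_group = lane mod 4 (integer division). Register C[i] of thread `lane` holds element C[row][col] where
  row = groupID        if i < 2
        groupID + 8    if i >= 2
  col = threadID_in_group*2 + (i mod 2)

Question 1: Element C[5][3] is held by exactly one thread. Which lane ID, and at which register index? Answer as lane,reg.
r=5⇒gr=5,Rb=0  c=3⇒th=1,odd=1
L=5*4+1=21  i=0*2+1=1

21,1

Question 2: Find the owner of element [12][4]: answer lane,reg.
18,2

r=12→G=4,rhi=1  c=4→T=2,p=0
L=4*4+2=18  i=1*2+0=2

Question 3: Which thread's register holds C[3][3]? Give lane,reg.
13,1

r=3→G=3,rhi=0  c=3→T=1,p=1
L=3*4+1=13  i=0*2+1=1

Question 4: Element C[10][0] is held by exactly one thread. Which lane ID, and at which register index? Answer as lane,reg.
r:10=>grp=2,rB=1  c:0=>tig=0,lo=0
L=2*4+0=8  i=1*2+0=2

8,2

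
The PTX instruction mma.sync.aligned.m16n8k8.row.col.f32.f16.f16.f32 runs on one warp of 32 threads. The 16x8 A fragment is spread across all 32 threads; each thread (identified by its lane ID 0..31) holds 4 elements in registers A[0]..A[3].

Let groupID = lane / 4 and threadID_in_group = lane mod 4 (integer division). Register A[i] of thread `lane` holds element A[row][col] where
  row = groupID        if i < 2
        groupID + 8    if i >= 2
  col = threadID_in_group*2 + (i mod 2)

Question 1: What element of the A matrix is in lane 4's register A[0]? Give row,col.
L=4→G=4>>2=1, T=4&3=0
[0]→row 1+0=1  col 0·2+0=0

1,0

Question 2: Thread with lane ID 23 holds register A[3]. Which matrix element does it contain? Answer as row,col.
23: gr=5,th=3
[3] (5+8,3*2+1) = (13,7)

13,7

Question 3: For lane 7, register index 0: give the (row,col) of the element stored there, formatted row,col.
1,6

7: g=1,t=3
[0] (1+0,3*2+0) = (1,6)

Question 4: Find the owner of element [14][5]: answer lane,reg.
26,3

r=14⇒gr=6,Rb=1  c=5⇒th=2,odd=1
L=6*4+2=26  i=1*2+1=3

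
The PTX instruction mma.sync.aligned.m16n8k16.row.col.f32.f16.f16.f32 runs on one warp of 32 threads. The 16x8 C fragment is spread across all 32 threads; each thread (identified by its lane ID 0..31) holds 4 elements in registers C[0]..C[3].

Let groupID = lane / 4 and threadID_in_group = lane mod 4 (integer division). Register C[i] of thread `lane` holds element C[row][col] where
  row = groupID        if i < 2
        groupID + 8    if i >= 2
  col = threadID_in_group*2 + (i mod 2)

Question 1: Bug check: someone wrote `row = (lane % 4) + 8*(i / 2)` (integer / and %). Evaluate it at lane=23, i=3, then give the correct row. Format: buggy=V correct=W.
buggy=11 correct=13

`(lane % 4) + 8*(i / 2)`[23,3]->11
lane 23->23/4=5, 23 mod 4=3
i=3  r:5+8->13  c:2·3+1->7
row: 11 vs 13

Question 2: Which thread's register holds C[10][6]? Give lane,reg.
11,2

r=10⇒gr=2,Rb=1  c=6⇒th=3,odd=0
L=2*4+3=11  i=1*2+0=2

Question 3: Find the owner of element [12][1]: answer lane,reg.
r:12=>grp=4,rB=1  c:1=>tig=0,lo=1
L=4*4+0=16  i=1*2+1=3

16,3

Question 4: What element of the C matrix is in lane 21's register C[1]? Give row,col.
21: grp=5,tig=1
[1] (5+0,1*2+1) = (5,3)

5,3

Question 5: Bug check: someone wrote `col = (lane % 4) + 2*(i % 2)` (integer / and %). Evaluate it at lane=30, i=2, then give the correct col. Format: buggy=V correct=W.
buggy=2 correct=4

`(lane % 4) + 2*(i % 2)`[30,2]=>2
lane 30: grp=7 (30/4), tig=2 (30%4)
i=2: r=7+8=15, c=2*2+0=4
col: 2 vs 4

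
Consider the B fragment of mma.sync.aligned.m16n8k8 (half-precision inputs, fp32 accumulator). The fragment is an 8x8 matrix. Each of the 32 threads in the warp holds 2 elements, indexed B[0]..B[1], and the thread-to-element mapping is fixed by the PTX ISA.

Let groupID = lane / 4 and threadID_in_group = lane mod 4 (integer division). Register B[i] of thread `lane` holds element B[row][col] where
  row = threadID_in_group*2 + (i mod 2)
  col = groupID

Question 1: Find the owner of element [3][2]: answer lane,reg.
c: 2->gid=2  r: 3->tid=1,i&1=1
L=2*4+1=9  i=1=1

9,1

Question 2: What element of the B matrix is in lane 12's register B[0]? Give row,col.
12: g=3,t=0
[0] (0*2+0,3) = (0,3)

0,3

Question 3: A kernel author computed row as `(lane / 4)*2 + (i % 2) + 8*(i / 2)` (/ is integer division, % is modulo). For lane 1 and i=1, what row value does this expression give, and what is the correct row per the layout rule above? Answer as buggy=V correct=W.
buggy=1 correct=3

`(lane / 4)*2 + (i % 2) + 8*(i / 2)`[1,1]=>1
lane 1=>1/4=0, 1 mod 4=1
i=1  r:2·1+1=>3  c:0
row: 1 vs 3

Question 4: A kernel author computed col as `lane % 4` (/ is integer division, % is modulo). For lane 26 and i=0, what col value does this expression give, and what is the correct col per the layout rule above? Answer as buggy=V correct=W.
buggy=2 correct=6

`lane % 4`[26,0]→2
lane 26: G=6 (26/4), T=2 (26%4)
i=0: r=2*2+0=4, c=G=6
col: 2 vs 6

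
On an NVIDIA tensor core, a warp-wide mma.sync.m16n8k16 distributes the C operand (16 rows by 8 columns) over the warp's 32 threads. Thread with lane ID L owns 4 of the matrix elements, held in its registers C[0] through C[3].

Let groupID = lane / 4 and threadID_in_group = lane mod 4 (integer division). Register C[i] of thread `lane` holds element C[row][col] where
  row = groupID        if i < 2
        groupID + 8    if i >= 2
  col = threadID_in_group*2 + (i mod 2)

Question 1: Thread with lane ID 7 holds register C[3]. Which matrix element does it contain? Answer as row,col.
9,7

lane 7->7/4=1, 7 mod 4=3
i=3  r:1+8->9  c:2·3+1->7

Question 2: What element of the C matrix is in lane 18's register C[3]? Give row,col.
lane 18: g=4 (18/4), t=2 (18%4)
i=3: r=4+8=12, c=2*2+1=5

12,5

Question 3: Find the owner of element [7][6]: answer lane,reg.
31,0

r=7⇒gr=7,Rb=0  c=6⇒th=3,odd=0
L=7*4+3=31  i=0*2+0=0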